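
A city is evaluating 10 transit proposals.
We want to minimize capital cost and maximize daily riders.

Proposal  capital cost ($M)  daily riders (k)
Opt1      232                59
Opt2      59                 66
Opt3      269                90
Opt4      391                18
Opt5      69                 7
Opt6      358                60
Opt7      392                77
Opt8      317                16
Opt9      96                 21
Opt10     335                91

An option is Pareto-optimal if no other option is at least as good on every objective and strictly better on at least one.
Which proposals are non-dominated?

Opt1: dominated by Opt2 (capital cost 59≤232, daily riders 66≥59).
Opt2: not dominated (best capital cost).
Opt3: not dominated.
Opt4: dominated by Opt1 (capital cost 232≤391, daily riders 59≥18).
Opt5: dominated by Opt2 (capital cost 59≤69, daily riders 66≥7).
Opt6: dominated by Opt2 (capital cost 59≤358, daily riders 66≥60).
Opt7: dominated by Opt3 (capital cost 269≤392, daily riders 90≥77).
Opt8: dominated by Opt1 (capital cost 232≤317, daily riders 59≥16).
Opt9: dominated by Opt2 (capital cost 59≤96, daily riders 66≥21).
Opt10: not dominated (best daily riders).

Opt2, Opt3, Opt10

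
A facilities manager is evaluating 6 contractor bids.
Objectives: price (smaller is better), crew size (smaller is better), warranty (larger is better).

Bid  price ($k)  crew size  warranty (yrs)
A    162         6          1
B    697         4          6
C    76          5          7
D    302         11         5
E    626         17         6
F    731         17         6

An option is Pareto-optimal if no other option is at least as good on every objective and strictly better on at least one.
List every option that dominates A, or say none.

C

C: price 76≤162, crew size 5≤6, warranty 7≥1 — dominates A.
Others (B, D, E, F) are each worse than A on at least one objective.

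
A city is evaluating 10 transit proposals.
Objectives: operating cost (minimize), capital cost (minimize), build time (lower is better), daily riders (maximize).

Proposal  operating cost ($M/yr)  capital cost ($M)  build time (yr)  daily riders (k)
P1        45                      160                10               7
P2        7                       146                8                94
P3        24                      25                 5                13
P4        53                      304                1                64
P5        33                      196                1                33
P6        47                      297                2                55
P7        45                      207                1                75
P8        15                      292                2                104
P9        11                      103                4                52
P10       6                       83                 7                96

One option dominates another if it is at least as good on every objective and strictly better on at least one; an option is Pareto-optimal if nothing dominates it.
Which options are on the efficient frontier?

P1: dominated by P2 (operating cost 7≤45, capital cost 146≤160, build time 8≤10, daily riders 94≥7).
P2: dominated by P10 (operating cost 6≤7, capital cost 83≤146, build time 7≤8, daily riders 96≥94).
P3: not dominated (best capital cost).
P4: dominated by P7 (operating cost 45≤53, capital cost 207≤304, build time 1≤1, daily riders 75≥64).
P5: not dominated.
P6: dominated by P7 (operating cost 45≤47, capital cost 207≤297, build time 1≤2, daily riders 75≥55).
P7: not dominated.
P8: not dominated (best daily riders).
P9: not dominated.
P10: not dominated (best operating cost).

P3, P5, P7, P8, P9, P10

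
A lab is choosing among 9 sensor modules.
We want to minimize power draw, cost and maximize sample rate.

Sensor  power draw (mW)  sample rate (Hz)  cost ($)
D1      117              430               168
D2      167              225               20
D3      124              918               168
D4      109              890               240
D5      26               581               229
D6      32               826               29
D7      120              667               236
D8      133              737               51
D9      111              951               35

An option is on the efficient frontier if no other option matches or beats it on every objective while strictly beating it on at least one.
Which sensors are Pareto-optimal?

D1: dominated by D6 (power draw 32≤117, sample rate 826≥430, cost 29≤168).
D2: not dominated (best cost).
D3: dominated by D9 (power draw 111≤124, sample rate 951≥918, cost 35≤168).
D4: not dominated.
D5: not dominated (best power draw).
D6: not dominated.
D7: dominated by D6 (power draw 32≤120, sample rate 826≥667, cost 29≤236).
D8: dominated by D6 (power draw 32≤133, sample rate 826≥737, cost 29≤51).
D9: not dominated (best sample rate).

D2, D4, D5, D6, D9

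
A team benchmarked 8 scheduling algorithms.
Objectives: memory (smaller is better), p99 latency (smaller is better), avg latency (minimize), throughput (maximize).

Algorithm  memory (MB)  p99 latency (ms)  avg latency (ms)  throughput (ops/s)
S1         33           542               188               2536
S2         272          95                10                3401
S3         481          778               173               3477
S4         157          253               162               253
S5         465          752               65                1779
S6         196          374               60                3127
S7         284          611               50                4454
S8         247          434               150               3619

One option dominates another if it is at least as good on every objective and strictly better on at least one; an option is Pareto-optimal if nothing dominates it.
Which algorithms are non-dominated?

S1: not dominated (best memory).
S2: not dominated (best p99 latency).
S3: dominated by S7 (memory 284≤481, p99 latency 611≤778, avg latency 50≤173, throughput 4454≥3477).
S4: not dominated.
S5: dominated by S2 (memory 272≤465, p99 latency 95≤752, avg latency 10≤65, throughput 3401≥1779).
S6: not dominated.
S7: not dominated (best throughput).
S8: not dominated.

S1, S2, S4, S6, S7, S8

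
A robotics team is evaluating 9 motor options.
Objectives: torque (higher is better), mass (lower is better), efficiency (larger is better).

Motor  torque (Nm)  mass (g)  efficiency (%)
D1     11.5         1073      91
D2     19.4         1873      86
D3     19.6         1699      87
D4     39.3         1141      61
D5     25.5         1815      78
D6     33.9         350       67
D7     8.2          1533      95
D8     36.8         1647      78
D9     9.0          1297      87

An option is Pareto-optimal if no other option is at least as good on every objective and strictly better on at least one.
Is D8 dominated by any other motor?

D1: worse on torque (11.5 vs 36.8).
D2: worse on torque (19.4 vs 36.8).
D3: worse on torque (19.6 vs 36.8).
D4: worse on efficiency (61 vs 78).
D5: worse on torque (25.5 vs 36.8).
D6: worse on torque (33.9 vs 36.8).
D7: worse on torque (8.2 vs 36.8).
D9: worse on torque (9.0 vs 36.8).
No option is at least as good as D8 on every objective and strictly better on one.

No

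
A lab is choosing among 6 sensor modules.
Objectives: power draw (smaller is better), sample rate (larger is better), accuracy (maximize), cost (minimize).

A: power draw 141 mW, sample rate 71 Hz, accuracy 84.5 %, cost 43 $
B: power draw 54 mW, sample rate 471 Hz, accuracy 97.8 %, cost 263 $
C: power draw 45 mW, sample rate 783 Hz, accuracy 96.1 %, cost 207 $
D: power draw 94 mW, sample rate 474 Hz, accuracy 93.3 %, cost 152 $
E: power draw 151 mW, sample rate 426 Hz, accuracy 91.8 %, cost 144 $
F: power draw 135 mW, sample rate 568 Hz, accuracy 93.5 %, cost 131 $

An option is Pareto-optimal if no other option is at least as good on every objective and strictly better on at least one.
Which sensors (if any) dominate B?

none

A: worse on power draw (141 vs 54).
C: worse on accuracy (96.1 vs 97.8).
D: worse on power draw (94 vs 54).
E: worse on power draw (151 vs 54).
F: worse on power draw (135 vs 54).
No option dominates B.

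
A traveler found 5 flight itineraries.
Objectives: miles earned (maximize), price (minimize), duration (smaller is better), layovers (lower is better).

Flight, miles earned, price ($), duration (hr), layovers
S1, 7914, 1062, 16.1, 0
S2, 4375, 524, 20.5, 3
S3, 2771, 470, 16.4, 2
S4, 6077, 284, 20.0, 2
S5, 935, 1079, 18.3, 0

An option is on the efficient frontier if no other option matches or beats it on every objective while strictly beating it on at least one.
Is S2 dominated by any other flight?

Yes

S4 vs S2: miles earned 6077≥4375, price 284≤524, duration 20.0≤20.5, layovers 2≤3 — S4 is at least as good on every objective and strictly better on at least one, so S4 dominates S2.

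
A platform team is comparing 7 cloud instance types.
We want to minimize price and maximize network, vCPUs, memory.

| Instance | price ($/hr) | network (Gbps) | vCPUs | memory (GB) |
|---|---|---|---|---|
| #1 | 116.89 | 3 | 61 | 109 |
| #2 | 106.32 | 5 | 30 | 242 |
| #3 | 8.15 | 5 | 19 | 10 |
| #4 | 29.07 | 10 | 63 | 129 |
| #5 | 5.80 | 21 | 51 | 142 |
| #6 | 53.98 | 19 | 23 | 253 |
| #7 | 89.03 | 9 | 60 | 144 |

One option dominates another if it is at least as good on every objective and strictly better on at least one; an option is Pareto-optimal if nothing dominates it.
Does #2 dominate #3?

No

#2 vs #3: #2 is worse on price (106.32 vs 8.15), so it does not dominate #3.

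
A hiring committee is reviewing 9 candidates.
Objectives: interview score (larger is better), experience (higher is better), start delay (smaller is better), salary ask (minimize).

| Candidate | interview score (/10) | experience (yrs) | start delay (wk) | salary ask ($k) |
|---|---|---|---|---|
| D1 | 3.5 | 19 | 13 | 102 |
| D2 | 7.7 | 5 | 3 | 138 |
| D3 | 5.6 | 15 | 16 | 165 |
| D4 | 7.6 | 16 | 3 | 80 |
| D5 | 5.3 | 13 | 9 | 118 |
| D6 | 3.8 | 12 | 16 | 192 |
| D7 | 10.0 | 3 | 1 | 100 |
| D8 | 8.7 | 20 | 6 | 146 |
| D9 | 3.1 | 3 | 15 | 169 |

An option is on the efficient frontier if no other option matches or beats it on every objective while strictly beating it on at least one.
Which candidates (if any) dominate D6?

D3: interview score 5.6≥3.8, experience 15≥12, start delay 16≤16, salary ask 165≤192 — dominates D6.
D4: interview score 7.6≥3.8, experience 16≥12, start delay 3≤16, salary ask 80≤192 — dominates D6.
D5: interview score 5.3≥3.8, experience 13≥12, start delay 9≤16, salary ask 118≤192 — dominates D6.
D8: interview score 8.7≥3.8, experience 20≥12, start delay 6≤16, salary ask 146≤192 — dominates D6.
Others (D1, D2, D7, D9) are each worse than D6 on at least one objective.

D3, D4, D5, D8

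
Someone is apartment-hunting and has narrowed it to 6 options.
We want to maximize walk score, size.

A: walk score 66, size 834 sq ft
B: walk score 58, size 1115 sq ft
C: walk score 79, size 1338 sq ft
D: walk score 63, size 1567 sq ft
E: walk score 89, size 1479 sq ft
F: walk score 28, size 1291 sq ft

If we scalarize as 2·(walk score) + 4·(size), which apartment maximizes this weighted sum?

D

A: 2·66 + 4·834 = 3468
B: 2·58 + 4·1115 = 4576
C: 2·79 + 4·1338 = 5510
D: 2·63 + 4·1567 = 6394
E: 2·89 + 4·1479 = 6094
F: 2·28 + 4·1291 = 5220
Highest: D at 6394.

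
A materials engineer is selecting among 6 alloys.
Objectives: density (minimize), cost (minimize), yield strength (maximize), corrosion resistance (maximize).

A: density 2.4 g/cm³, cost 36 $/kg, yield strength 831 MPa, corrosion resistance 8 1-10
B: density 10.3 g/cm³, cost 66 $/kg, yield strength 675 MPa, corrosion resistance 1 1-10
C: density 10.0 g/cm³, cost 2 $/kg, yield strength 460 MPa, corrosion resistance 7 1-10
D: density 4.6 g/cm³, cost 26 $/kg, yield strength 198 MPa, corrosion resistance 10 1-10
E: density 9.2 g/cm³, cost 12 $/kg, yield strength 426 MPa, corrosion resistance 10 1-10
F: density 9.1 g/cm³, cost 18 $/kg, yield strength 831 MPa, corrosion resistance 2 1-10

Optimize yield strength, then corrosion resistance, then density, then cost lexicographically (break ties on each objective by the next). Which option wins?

First maximize yield strength: best is 831, kept {A, F}.
Then maximize corrosion resistance: best is 8, kept {A}.

A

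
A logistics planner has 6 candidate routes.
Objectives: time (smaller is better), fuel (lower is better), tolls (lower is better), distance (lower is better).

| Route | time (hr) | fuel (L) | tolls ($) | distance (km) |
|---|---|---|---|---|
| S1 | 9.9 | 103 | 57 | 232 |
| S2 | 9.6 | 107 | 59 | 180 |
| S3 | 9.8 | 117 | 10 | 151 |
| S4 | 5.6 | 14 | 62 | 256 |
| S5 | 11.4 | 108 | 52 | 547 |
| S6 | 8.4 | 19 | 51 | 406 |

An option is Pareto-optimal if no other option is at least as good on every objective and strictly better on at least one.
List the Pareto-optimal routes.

S1: not dominated.
S2: not dominated.
S3: not dominated (best tolls).
S4: not dominated (best time).
S5: dominated by S6 (time 8.4≤11.4, fuel 19≤108, tolls 51≤52, distance 406≤547).
S6: not dominated.

S1, S2, S3, S4, S6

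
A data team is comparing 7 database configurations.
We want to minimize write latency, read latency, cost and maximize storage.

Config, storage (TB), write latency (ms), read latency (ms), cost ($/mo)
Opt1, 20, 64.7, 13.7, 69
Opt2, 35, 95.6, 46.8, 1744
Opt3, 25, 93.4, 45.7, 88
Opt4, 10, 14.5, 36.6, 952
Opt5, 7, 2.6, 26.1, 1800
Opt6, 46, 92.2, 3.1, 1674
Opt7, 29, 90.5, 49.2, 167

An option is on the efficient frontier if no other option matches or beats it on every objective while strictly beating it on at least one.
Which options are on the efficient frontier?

Opt1: not dominated (best cost).
Opt2: dominated by Opt6 (storage 46≥35, write latency 92.2≤95.6, read latency 3.1≤46.8, cost 1674≤1744).
Opt3: not dominated.
Opt4: not dominated.
Opt5: not dominated (best write latency).
Opt6: not dominated (best storage).
Opt7: not dominated.

Opt1, Opt3, Opt4, Opt5, Opt6, Opt7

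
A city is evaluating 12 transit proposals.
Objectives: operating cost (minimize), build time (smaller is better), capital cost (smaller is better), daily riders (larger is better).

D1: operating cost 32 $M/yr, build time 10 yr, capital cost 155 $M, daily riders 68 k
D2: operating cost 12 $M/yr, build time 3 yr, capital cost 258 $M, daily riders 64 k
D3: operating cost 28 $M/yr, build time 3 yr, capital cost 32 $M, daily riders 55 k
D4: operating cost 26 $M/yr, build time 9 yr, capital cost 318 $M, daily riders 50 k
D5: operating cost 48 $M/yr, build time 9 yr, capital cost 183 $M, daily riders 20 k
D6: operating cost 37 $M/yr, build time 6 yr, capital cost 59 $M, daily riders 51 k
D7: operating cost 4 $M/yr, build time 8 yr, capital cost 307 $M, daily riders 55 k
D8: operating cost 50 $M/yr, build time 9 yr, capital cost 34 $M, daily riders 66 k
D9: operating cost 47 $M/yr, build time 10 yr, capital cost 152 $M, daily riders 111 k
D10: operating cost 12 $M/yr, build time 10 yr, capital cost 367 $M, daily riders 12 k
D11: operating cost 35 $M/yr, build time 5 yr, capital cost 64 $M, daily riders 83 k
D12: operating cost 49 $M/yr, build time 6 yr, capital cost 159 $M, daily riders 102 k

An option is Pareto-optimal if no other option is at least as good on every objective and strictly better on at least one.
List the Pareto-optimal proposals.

D1, D2, D3, D7, D8, D9, D11, D12

D1: not dominated.
D2: not dominated.
D3: not dominated (best capital cost).
D4: dominated by D2 (operating cost 12≤26, build time 3≤9, capital cost 258≤318, daily riders 64≥50).
D5: dominated by D3 (operating cost 28≤48, build time 3≤9, capital cost 32≤183, daily riders 55≥20).
D6: dominated by D3 (operating cost 28≤37, build time 3≤6, capital cost 32≤59, daily riders 55≥51).
D7: not dominated (best operating cost).
D8: not dominated.
D9: not dominated (best daily riders).
D10: dominated by D2 (operating cost 12≤12, build time 3≤10, capital cost 258≤367, daily riders 64≥12).
D11: not dominated.
D12: not dominated.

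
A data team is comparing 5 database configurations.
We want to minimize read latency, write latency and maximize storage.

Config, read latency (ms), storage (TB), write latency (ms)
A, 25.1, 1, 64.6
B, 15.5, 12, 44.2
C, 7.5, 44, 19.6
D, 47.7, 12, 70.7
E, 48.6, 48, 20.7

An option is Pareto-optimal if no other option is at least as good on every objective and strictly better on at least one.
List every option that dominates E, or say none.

none

A: worse on storage (1 vs 48).
B: worse on storage (12 vs 48).
C: worse on storage (44 vs 48).
D: worse on storage (12 vs 48).
No option dominates E.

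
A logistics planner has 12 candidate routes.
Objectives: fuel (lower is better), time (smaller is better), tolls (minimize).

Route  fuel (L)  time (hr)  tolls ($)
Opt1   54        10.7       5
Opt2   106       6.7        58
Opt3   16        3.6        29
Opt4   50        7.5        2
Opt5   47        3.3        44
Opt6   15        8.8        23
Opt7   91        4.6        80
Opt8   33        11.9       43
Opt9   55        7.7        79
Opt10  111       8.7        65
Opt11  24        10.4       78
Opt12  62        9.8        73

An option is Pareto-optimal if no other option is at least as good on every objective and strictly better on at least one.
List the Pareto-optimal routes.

Opt1: dominated by Opt4 (fuel 50≤54, time 7.5≤10.7, tolls 2≤5).
Opt2: dominated by Opt3 (fuel 16≤106, time 3.6≤6.7, tolls 29≤58).
Opt3: not dominated.
Opt4: not dominated (best tolls).
Opt5: not dominated (best time).
Opt6: not dominated (best fuel).
Opt7: dominated by Opt3 (fuel 16≤91, time 3.6≤4.6, tolls 29≤80).
Opt8: dominated by Opt3 (fuel 16≤33, time 3.6≤11.9, tolls 29≤43).
Opt9: dominated by Opt3 (fuel 16≤55, time 3.6≤7.7, tolls 29≤79).
Opt10: dominated by Opt2 (fuel 106≤111, time 6.7≤8.7, tolls 58≤65).
Opt11: dominated by Opt3 (fuel 16≤24, time 3.6≤10.4, tolls 29≤78).
Opt12: dominated by Opt3 (fuel 16≤62, time 3.6≤9.8, tolls 29≤73).

Opt3, Opt4, Opt5, Opt6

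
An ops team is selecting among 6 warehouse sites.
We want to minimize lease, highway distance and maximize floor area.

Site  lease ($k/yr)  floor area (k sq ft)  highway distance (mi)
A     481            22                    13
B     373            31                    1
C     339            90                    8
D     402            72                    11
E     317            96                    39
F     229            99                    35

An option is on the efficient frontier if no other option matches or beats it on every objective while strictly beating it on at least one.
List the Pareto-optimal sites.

B, C, F

A: dominated by B (lease 373≤481, floor area 31≥22, highway distance 1≤13).
B: not dominated (best highway distance).
C: not dominated.
D: dominated by C (lease 339≤402, floor area 90≥72, highway distance 8≤11).
E: dominated by F (lease 229≤317, floor area 99≥96, highway distance 35≤39).
F: not dominated (best lease).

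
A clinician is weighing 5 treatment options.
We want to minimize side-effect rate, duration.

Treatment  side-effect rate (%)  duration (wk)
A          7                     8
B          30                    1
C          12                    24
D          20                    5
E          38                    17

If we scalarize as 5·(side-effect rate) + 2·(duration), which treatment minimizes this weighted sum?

A: 5·7 + 2·8 = 51
B: 5·30 + 2·1 = 152
C: 5·12 + 2·24 = 108
D: 5·20 + 2·5 = 110
E: 5·38 + 2·17 = 224
Lowest: A at 51.

A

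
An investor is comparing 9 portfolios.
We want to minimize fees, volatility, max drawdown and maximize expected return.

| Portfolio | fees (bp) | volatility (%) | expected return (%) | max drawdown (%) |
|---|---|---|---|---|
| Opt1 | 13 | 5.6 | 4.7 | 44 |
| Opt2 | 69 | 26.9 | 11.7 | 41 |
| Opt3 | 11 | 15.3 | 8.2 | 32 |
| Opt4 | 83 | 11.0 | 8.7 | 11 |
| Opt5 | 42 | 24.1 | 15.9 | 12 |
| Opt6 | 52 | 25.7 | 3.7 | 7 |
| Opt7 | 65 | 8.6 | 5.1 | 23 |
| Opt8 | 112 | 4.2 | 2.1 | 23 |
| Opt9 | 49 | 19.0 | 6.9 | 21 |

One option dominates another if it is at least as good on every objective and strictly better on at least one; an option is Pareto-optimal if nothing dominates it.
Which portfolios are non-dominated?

Opt1: not dominated.
Opt2: dominated by Opt5 (fees 42≤69, volatility 24.1≤26.9, expected return 15.9≥11.7, max drawdown 12≤41).
Opt3: not dominated (best fees).
Opt4: not dominated.
Opt5: not dominated (best expected return).
Opt6: not dominated (best max drawdown).
Opt7: not dominated.
Opt8: not dominated (best volatility).
Opt9: not dominated.

Opt1, Opt3, Opt4, Opt5, Opt6, Opt7, Opt8, Opt9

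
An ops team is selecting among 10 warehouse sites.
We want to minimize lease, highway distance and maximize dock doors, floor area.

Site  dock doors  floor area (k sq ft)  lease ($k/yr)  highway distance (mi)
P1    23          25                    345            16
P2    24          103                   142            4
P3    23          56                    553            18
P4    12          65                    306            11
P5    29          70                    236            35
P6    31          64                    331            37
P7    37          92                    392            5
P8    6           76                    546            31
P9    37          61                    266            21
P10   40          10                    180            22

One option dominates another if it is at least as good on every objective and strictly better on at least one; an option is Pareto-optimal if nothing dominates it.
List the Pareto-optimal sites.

P1: dominated by P2 (dock doors 24≥23, floor area 103≥25, lease 142≤345, highway distance 4≤16).
P2: not dominated (best floor area).
P3: dominated by P2 (dock doors 24≥23, floor area 103≥56, lease 142≤553, highway distance 4≤18).
P4: dominated by P2 (dock doors 24≥12, floor area 103≥65, lease 142≤306, highway distance 4≤11).
P5: not dominated.
P6: not dominated.
P7: not dominated.
P8: dominated by P2 (dock doors 24≥6, floor area 103≥76, lease 142≤546, highway distance 4≤31).
P9: not dominated.
P10: not dominated (best dock doors).

P2, P5, P6, P7, P9, P10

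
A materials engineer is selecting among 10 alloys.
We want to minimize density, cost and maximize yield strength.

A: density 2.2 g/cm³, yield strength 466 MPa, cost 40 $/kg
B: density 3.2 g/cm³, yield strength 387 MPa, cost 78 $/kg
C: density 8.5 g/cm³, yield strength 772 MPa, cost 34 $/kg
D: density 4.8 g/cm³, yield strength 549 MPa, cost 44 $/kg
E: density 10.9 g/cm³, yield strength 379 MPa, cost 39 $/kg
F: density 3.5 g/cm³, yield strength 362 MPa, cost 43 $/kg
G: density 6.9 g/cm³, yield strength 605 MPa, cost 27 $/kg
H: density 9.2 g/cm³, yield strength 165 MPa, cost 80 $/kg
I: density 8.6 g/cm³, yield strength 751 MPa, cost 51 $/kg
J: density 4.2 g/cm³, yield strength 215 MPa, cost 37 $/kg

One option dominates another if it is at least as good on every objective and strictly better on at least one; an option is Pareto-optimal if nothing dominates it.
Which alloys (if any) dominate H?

A: density 2.2≤9.2, yield strength 466≥165, cost 40≤80 — dominates H.
B: density 3.2≤9.2, yield strength 387≥165, cost 78≤80 — dominates H.
C: density 8.5≤9.2, yield strength 772≥165, cost 34≤80 — dominates H.
D: density 4.8≤9.2, yield strength 549≥165, cost 44≤80 — dominates H.
F: density 3.5≤9.2, yield strength 362≥165, cost 43≤80 — dominates H.
G: density 6.9≤9.2, yield strength 605≥165, cost 27≤80 — dominates H.
I: density 8.6≤9.2, yield strength 751≥165, cost 51≤80 — dominates H.
J: density 4.2≤9.2, yield strength 215≥165, cost 37≤80 — dominates H.
Others (E) are each worse than H on at least one objective.

A, B, C, D, F, G, I, J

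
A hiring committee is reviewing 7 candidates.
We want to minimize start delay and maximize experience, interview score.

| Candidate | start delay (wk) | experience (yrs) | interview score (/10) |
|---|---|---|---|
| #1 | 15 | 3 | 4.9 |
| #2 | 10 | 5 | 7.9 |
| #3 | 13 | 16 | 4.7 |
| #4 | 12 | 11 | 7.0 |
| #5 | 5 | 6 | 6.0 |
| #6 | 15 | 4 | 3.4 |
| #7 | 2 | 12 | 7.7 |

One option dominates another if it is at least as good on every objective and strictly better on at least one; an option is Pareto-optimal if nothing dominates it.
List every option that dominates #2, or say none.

#1: worse on start delay (15 vs 10).
#3: worse on start delay (13 vs 10).
#4: worse on start delay (12 vs 10).
#5: worse on interview score (6.0 vs 7.9).
#6: worse on start delay (15 vs 10).
#7: worse on interview score (7.7 vs 7.9).
No option dominates #2.

none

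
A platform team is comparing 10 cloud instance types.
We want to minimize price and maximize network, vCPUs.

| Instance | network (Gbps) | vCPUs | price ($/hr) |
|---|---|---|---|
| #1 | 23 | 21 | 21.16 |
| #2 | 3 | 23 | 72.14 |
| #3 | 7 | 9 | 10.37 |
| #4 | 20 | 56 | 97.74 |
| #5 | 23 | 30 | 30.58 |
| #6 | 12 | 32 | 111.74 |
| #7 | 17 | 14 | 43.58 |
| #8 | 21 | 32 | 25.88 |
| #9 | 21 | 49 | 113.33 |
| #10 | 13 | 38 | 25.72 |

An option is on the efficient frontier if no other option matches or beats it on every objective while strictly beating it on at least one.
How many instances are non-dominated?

7

#1: not dominated.
#2: dominated by #5 (network 23≥3, vCPUs 30≥23, price 30.58≤72.14).
#3: not dominated (best price).
#4: not dominated (best vCPUs).
#5: not dominated.
#6: dominated by #4 (network 20≥12, vCPUs 56≥32, price 97.74≤111.74).
#7: dominated by #1 (network 23≥17, vCPUs 21≥14, price 21.16≤43.58).
#8: not dominated.
#9: not dominated.
#10: not dominated.
Pareto-optimal: #1, #3, #4, #5, #8, #9, #10 → 7.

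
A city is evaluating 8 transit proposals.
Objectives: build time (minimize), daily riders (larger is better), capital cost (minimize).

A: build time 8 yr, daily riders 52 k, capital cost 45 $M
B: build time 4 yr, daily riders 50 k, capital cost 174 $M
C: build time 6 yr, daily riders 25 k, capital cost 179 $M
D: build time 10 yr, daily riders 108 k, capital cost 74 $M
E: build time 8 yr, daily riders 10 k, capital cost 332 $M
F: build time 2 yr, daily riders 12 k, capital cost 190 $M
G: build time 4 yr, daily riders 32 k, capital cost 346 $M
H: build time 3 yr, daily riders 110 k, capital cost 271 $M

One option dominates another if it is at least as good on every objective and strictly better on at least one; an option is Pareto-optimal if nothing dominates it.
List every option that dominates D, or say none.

A: worse on daily riders (52 vs 108).
B: worse on daily riders (50 vs 108).
C: worse on daily riders (25 vs 108).
E: worse on daily riders (10 vs 108).
F: worse on daily riders (12 vs 108).
G: worse on daily riders (32 vs 108).
H: worse on capital cost (271 vs 74).
No option dominates D.

none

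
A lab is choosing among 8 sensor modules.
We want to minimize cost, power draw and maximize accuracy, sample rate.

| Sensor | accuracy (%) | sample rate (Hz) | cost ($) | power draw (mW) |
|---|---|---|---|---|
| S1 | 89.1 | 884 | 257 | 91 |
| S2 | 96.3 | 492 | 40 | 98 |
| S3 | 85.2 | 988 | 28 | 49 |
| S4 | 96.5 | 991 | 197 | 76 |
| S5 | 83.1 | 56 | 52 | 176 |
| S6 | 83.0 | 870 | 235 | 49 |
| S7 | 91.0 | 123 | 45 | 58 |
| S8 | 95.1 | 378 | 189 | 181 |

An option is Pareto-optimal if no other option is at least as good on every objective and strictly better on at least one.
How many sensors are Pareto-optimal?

4

S1: dominated by S4 (accuracy 96.5≥89.1, sample rate 991≥884, cost 197≤257, power draw 76≤91).
S2: not dominated.
S3: not dominated (best cost).
S4: not dominated (best accuracy).
S5: dominated by S2 (accuracy 96.3≥83.1, sample rate 492≥56, cost 40≤52, power draw 98≤176).
S6: dominated by S3 (accuracy 85.2≥83.0, sample rate 988≥870, cost 28≤235, power draw 49≤49).
S7: not dominated.
S8: dominated by S2 (accuracy 96.3≥95.1, sample rate 492≥378, cost 40≤189, power draw 98≤181).
Pareto-optimal: S2, S3, S4, S7 → 4.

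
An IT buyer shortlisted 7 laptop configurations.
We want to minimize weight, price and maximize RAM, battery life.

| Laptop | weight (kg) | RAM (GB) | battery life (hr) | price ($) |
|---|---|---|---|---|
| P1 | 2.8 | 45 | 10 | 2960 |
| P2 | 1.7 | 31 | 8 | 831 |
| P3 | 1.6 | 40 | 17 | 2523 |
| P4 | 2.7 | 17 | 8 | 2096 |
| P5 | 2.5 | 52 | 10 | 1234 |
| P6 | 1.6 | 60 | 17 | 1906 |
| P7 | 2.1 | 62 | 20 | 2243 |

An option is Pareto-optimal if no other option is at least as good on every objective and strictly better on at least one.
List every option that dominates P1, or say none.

P5: weight 2.5≤2.8, RAM 52≥45, battery life 10≥10, price 1234≤2960 — dominates P1.
P6: weight 1.6≤2.8, RAM 60≥45, battery life 17≥10, price 1906≤2960 — dominates P1.
P7: weight 2.1≤2.8, RAM 62≥45, battery life 20≥10, price 2243≤2960 — dominates P1.
Others (P2, P3, P4) are each worse than P1 on at least one objective.

P5, P6, P7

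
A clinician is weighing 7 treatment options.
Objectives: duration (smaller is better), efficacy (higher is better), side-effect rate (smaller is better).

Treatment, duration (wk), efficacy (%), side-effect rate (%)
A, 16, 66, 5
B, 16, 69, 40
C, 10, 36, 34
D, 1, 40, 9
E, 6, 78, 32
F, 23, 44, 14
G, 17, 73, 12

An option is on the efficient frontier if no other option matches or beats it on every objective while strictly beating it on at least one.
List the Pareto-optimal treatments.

A, D, E, G

A: not dominated (best side-effect rate).
B: dominated by E (duration 6≤16, efficacy 78≥69, side-effect rate 32≤40).
C: dominated by D (duration 1≤10, efficacy 40≥36, side-effect rate 9≤34).
D: not dominated (best duration).
E: not dominated (best efficacy).
F: dominated by A (duration 16≤23, efficacy 66≥44, side-effect rate 5≤14).
G: not dominated.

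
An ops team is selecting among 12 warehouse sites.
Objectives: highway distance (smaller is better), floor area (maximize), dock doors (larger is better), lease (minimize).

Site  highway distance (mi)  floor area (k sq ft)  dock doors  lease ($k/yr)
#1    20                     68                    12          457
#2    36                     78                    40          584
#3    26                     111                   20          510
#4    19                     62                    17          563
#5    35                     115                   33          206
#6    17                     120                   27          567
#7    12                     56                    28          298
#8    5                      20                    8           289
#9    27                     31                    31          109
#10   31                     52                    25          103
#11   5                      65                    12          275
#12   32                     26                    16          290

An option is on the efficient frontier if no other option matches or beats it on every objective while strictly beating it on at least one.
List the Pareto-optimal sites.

#1: not dominated.
#2: not dominated (best dock doors).
#3: not dominated.
#4: not dominated.
#5: not dominated.
#6: not dominated (best floor area).
#7: not dominated.
#8: dominated by #11 (highway distance 5≤5, floor area 65≥20, dock doors 12≥8, lease 275≤289).
#9: not dominated.
#10: not dominated (best lease).
#11: not dominated.
#12: dominated by #9 (highway distance 27≤32, floor area 31≥26, dock doors 31≥16, lease 109≤290).

#1, #2, #3, #4, #5, #6, #7, #9, #10, #11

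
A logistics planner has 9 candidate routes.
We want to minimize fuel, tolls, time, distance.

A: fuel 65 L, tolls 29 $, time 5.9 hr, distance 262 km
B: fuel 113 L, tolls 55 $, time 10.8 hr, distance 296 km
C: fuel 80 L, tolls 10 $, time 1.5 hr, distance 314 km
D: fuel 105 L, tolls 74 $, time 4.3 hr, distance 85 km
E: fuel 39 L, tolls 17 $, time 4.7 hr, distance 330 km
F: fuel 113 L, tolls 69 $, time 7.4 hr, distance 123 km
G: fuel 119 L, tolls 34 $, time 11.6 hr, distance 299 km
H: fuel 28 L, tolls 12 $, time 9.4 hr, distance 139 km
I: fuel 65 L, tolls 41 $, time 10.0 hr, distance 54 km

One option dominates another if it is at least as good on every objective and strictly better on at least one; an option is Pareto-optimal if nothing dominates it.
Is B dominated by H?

Yes

H vs B: fuel 28≤113, tolls 12≤55, time 9.4≤10.8, distance 139≤296 — H is at least as good on every objective with at least one strict improvement.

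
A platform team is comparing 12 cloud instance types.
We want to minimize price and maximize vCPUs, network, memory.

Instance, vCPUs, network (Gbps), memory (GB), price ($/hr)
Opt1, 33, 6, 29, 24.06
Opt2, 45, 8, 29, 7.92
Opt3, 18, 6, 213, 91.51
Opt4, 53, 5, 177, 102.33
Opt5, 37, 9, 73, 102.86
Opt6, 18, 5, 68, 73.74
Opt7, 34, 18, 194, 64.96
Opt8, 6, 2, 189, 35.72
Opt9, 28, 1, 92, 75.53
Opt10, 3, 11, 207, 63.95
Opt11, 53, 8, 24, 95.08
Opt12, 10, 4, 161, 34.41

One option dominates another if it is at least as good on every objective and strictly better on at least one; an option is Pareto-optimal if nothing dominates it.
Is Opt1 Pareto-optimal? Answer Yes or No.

Opt2 vs Opt1: vCPUs 45≥33, network 8≥6, memory 29≥29, price 7.92≤24.06 — Opt2 is at least as good on every objective and strictly better on at least one, so Opt2 dominates Opt1.

No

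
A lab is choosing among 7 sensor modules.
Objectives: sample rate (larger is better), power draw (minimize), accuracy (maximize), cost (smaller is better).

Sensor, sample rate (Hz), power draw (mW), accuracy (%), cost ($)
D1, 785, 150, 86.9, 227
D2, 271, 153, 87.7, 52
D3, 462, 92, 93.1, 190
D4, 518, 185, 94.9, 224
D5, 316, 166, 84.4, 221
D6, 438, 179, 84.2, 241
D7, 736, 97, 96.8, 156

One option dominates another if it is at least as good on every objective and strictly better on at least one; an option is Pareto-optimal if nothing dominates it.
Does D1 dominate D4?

D1 vs D4: D1 is worse on accuracy (86.9 vs 94.9), so it does not dominate D4.

No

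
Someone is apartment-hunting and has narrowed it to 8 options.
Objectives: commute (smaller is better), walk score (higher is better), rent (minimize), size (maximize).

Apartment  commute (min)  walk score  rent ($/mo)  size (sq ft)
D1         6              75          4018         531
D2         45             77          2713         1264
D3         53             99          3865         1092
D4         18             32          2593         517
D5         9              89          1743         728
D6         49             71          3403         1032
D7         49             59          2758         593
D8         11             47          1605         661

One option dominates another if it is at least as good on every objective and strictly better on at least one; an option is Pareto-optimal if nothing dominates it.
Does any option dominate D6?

D2 vs D6: commute 45≤49, walk score 77≥71, rent 2713≤3403, size 1264≥1032 — D2 is at least as good on every objective and strictly better on at least one, so D2 dominates D6.

Yes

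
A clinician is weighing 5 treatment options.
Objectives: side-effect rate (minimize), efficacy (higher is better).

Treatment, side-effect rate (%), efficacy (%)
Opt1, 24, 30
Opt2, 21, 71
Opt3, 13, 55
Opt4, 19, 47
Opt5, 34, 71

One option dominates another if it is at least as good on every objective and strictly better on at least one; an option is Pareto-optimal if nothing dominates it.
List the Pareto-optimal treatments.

Opt2, Opt3

Opt1: dominated by Opt2 (side-effect rate 21≤24, efficacy 71≥30).
Opt2: not dominated.
Opt3: not dominated (best side-effect rate).
Opt4: dominated by Opt3 (side-effect rate 13≤19, efficacy 55≥47).
Opt5: dominated by Opt2 (side-effect rate 21≤34, efficacy 71≥71).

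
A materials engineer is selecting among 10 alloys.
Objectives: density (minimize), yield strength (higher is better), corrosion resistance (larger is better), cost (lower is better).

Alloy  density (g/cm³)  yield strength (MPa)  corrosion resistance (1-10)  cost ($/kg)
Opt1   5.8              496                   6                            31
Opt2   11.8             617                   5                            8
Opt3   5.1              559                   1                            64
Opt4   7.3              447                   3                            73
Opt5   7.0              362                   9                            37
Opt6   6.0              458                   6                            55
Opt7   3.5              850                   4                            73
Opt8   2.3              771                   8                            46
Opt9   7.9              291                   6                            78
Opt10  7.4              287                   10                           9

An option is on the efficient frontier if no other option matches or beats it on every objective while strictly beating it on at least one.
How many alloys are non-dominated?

Opt1: not dominated.
Opt2: not dominated (best cost).
Opt3: dominated by Opt8 (density 2.3≤5.1, yield strength 771≥559, corrosion resistance 8≥1, cost 46≤64).
Opt4: dominated by Opt1 (density 5.8≤7.3, yield strength 496≥447, corrosion resistance 6≥3, cost 31≤73).
Opt5: not dominated.
Opt6: dominated by Opt1 (density 5.8≤6.0, yield strength 496≥458, corrosion resistance 6≥6, cost 31≤55).
Opt7: not dominated (best yield strength).
Opt8: not dominated (best density).
Opt9: dominated by Opt1 (density 5.8≤7.9, yield strength 496≥291, corrosion resistance 6≥6, cost 31≤78).
Opt10: not dominated (best corrosion resistance).
Pareto-optimal: Opt1, Opt2, Opt5, Opt7, Opt8, Opt10 → 6.

6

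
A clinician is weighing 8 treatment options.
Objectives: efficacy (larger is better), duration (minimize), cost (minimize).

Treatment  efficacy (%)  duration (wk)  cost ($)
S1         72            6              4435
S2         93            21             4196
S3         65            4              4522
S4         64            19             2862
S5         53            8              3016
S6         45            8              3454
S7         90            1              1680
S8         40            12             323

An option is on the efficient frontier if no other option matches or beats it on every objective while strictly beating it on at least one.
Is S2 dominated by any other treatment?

No

S1: worse on efficacy (72 vs 93).
S3: worse on efficacy (65 vs 93).
S4: worse on efficacy (64 vs 93).
S5: worse on efficacy (53 vs 93).
S6: worse on efficacy (45 vs 93).
S7: worse on efficacy (90 vs 93).
S8: worse on efficacy (40 vs 93).
No option is at least as good as S2 on every objective and strictly better on one.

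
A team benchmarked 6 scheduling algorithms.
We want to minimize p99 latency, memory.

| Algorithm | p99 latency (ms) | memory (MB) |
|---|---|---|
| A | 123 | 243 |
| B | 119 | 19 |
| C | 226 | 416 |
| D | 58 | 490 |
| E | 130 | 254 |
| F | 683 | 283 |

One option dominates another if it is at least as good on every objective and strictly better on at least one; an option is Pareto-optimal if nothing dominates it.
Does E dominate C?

Yes

E vs C: p99 latency 130≤226, memory 254≤416 — E is at least as good on every objective with at least one strict improvement.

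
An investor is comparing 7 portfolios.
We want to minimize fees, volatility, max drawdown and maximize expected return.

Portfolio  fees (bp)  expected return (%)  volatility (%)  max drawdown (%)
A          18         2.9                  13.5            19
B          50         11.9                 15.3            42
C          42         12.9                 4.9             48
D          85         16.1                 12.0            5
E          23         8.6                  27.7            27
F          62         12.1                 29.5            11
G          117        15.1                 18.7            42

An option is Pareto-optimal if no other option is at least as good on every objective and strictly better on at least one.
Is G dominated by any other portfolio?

D vs G: fees 85≤117, expected return 16.1≥15.1, volatility 12.0≤18.7, max drawdown 5≤42 — D is at least as good on every objective and strictly better on at least one, so D dominates G.

Yes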